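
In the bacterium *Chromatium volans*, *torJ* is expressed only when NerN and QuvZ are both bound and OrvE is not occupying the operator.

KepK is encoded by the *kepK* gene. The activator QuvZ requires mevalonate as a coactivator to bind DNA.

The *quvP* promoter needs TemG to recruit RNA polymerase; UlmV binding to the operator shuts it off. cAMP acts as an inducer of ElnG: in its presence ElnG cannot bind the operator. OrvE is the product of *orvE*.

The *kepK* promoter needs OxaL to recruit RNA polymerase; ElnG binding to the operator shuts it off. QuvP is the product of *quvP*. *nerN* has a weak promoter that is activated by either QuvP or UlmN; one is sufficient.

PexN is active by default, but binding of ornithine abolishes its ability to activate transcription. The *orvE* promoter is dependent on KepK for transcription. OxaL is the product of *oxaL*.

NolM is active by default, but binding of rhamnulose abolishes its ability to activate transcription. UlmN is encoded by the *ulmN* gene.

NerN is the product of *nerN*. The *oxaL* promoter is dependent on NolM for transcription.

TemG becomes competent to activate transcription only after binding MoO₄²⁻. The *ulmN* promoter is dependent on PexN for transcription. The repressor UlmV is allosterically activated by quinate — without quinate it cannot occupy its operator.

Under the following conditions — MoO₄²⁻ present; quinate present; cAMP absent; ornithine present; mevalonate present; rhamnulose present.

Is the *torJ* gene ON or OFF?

OFF

Quinate is present, so UlmV is active.
MoO₄²⁻ is present, so TemG is active.
With repressor UlmV bound, *quvP* is not transcribed.
So QuvP is not produced.
Ornithine is present, so PexN is inactive.
Required activator PexN is absent, so *ulmN* is not transcribed.
So UlmN is not produced.
No activator is available at the *nerN* promoter, so *nerN* is not transcribed.
So NerN is not produced.
Mevalonate is present, so QuvZ is active.
Rhamnulose is present, so NolM is inactive.
Required activator NolM is absent, so *oxaL* is not transcribed.
So OxaL is not produced.
cAMP is absent, so ElnG is active.
With repressor ElnG bound, *kepK* is not transcribed.
So KepK is not produced.
Required activator KepK is absent, so *orvE* is not transcribed.
So OrvE is not produced.
Required activator NerN is absent, so *torJ* is not transcribed.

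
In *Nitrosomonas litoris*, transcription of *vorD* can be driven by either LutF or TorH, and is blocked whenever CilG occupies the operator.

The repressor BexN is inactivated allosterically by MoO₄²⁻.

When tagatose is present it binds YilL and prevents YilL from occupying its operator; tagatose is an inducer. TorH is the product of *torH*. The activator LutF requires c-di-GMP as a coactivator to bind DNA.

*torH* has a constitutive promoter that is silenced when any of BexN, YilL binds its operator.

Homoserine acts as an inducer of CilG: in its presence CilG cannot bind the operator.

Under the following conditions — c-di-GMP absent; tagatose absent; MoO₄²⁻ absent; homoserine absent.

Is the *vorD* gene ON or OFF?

c-di-GMP is absent, so LutF is inactive.
MoO₄²⁻ is absent, so BexN is active.
Tagatose is absent, so YilL is active.
With repressor BexN bound, *torH* is not transcribed.
So TorH is not produced.
Homoserine is absent, so CilG is active.
With repressor CilG bound, *vorD* is not transcribed.

OFF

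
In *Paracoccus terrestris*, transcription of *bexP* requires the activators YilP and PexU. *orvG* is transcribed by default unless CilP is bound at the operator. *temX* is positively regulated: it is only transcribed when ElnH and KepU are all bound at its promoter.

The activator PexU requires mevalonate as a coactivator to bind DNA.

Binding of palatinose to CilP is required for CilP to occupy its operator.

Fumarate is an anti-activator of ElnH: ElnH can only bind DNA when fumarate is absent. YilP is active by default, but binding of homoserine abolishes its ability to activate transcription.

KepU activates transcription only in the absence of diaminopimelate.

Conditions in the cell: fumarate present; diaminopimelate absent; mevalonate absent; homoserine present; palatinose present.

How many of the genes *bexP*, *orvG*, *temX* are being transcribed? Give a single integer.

0

Homoserine is present, so YilP is inactive.
Mevalonate is absent, so PexU is inactive.
Required activator YilP is absent, so *bexP* is not transcribed.
→ *bexP* is OFF.
Palatinose is present, so CilP is active.
With repressor CilP bound, *orvG* is not transcribed.
→ *orvG* is OFF.
Fumarate is present, so ElnH is inactive.
Diaminopimelate is absent, so KepU is active.
Required activator ElnH is absent, so *temX* is not transcribed.
→ *temX* is OFF.
0 of the 3 genes are transcribed.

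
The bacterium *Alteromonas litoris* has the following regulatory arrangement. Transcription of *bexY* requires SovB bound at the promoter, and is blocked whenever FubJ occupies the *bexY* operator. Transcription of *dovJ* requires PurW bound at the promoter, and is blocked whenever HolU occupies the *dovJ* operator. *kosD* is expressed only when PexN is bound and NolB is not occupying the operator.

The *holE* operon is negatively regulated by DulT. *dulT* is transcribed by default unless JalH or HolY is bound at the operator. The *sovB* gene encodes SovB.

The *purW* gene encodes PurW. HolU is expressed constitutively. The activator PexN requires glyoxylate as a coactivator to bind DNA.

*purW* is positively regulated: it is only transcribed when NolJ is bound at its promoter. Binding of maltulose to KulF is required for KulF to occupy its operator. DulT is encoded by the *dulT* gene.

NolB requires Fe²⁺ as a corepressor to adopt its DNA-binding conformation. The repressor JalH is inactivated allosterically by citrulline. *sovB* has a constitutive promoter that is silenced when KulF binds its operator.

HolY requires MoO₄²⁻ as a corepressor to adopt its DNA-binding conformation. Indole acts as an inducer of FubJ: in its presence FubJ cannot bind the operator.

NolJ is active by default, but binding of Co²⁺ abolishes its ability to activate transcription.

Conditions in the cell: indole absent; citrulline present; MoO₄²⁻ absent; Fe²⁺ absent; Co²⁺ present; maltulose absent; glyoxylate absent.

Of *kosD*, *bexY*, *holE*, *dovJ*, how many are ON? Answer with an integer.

0

Fe²⁺ is absent, so NolB is inactive.
Glyoxylate is absent, so PexN is inactive.
Required activator PexN is absent, so *kosD* is not transcribed.
→ *kosD* is OFF.
Maltulose is absent, so KulF is inactive.
With no repressor bound, *sovB* is transcribed.
So SovB is produced and active.
Indole is absent, so FubJ is active.
With repressor FubJ bound, *bexY* is not transcribed.
→ *bexY* is OFF.
Citrulline is present, so JalH is inactive.
MoO₄²⁻ is absent, so HolY is inactive.
With no repressor bound, *dulT* is transcribed.
So DulT is produced and active.
With repressor DulT bound, *holE* is not transcribed.
→ *holE* is OFF.
HolU is produced constitutively and is active.
Co²⁺ is present, so NolJ is inactive.
Required activator NolJ is absent, so *purW* is not transcribed.
So PurW is not produced.
With repressor HolU bound, *dovJ* is not transcribed.
→ *dovJ* is OFF.
0 of the 4 genes are transcribed.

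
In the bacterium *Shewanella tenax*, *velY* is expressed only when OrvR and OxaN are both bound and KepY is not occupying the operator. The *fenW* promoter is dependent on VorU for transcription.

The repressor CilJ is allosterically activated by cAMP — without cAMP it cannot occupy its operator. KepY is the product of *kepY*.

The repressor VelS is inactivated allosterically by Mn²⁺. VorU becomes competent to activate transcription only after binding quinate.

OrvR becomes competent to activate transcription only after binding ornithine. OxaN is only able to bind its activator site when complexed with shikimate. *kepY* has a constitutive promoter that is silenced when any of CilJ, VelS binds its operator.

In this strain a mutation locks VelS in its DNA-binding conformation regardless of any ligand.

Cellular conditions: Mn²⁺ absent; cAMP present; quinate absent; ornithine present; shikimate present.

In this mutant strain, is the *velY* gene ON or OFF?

ON

Ornithine is present, so OrvR is active.
Shikimate is present, so OxaN is active.
cAMP is present, so CilJ is active.
VelS is constitutively active in this strain.
With repressor CilJ bound, *kepY* is not transcribed.
So KepY is not produced.
No repressor is bound and OrvR and OxaN are active, so *velY* is transcribed.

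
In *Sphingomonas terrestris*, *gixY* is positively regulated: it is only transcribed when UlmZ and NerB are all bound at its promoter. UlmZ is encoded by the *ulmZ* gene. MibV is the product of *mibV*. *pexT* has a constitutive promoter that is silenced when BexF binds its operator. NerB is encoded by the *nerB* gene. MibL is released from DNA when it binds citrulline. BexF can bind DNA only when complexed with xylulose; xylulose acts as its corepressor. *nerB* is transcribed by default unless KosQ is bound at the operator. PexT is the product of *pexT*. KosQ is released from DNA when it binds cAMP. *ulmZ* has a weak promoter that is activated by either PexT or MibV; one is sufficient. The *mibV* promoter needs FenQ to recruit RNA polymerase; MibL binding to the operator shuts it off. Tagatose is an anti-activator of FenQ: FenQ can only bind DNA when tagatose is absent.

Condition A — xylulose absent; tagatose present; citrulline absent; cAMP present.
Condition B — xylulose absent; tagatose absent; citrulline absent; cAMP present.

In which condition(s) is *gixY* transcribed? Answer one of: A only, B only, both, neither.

both

Condition A:
Xylulose is absent, so BexF is inactive.
With no repressor bound, *pexT* is transcribed.
So PexT is produced and active.
Tagatose is present, so FenQ is inactive.
Citrulline is absent, so MibL is active.
With repressor MibL bound, *mibV* is not transcribed.
So MibV is not produced.
Activator PexT is present, so *ulmZ* is transcribed.
So UlmZ is produced and active.
cAMP is present, so KosQ is inactive.
With no repressor bound, *nerB* is transcribed.
So NerB is produced and active.
No repressor is bound and UlmZ and NerB are active, so *gixY* is transcribed.
→ *gixY* is ON in A.
Condition B:
Xylulose is absent, so BexF is inactive.
With no repressor bound, *pexT* is transcribed.
So PexT is produced and active.
Tagatose is absent, so FenQ is active.
Citrulline is absent, so MibL is active.
With repressor MibL bound, *mibV* is not transcribed.
So MibV is not produced.
Activator PexT is present, so *ulmZ* is transcribed.
So UlmZ is produced and active.
cAMP is present, so KosQ is inactive.
With no repressor bound, *nerB* is transcribed.
So NerB is produced and active.
No repressor is bound and UlmZ and NerB are active, so *gixY* is transcribed.
→ *gixY* is ON in B.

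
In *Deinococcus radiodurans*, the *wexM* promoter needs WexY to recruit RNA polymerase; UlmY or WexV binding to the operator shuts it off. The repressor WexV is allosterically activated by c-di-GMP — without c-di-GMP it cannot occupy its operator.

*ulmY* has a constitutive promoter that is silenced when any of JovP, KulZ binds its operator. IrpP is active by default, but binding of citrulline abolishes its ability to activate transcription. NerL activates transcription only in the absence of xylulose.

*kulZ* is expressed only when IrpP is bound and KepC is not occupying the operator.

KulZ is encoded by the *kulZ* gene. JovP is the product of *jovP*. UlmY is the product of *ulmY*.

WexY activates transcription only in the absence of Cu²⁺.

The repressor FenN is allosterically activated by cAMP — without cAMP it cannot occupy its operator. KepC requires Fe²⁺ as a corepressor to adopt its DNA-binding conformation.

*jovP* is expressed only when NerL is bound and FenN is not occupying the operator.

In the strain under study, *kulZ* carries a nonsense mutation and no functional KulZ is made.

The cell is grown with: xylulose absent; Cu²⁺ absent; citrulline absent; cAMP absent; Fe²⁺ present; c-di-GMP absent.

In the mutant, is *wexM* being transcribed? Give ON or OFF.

ON

Xylulose is absent, so NerL is active.
cAMP is absent, so FenN is inactive.
No repressor is bound and NerL is active, so *jovP* is transcribed.
So JovP is produced and active.
KulZ is non-functional in this strain, so it has no effect.
With repressor JovP bound, *ulmY* is not transcribed.
So UlmY is not produced.
Cu²⁺ is absent, so WexY is active.
c-di-GMP is absent, so WexV is inactive.
No repressor is bound and WexY is active, so *wexM* is transcribed.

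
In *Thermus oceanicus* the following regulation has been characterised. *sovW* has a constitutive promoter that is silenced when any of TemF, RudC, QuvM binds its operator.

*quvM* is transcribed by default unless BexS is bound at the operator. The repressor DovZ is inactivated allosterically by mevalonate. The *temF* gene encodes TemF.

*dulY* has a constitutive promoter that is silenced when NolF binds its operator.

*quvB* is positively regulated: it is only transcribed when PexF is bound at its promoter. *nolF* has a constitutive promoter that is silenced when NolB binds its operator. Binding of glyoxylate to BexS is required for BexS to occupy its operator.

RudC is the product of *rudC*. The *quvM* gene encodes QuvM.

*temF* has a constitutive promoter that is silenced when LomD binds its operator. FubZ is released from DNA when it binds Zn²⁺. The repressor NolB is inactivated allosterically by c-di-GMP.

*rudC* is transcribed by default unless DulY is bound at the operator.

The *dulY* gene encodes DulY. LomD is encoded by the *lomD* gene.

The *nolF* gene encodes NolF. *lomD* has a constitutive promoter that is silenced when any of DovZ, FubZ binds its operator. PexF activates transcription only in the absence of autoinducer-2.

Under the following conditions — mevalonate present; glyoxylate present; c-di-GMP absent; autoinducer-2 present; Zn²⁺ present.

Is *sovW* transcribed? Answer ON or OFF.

Mevalonate is present, so DovZ is inactive.
Zn²⁺ is present, so FubZ is inactive.
With no repressor bound, *lomD* is transcribed.
So LomD is produced and active.
With repressor LomD bound, *temF* is not transcribed.
So TemF is not produced.
c-di-GMP is absent, so NolB is active.
With repressor NolB bound, *nolF* is not transcribed.
So NolF is not produced.
With no repressor bound, *dulY* is transcribed.
So DulY is produced and active.
With repressor DulY bound, *rudC* is not transcribed.
So RudC is not produced.
Glyoxylate is present, so BexS is active.
With repressor BexS bound, *quvM* is not transcribed.
So QuvM is not produced.
With no repressor bound, *sovW* is transcribed.

ON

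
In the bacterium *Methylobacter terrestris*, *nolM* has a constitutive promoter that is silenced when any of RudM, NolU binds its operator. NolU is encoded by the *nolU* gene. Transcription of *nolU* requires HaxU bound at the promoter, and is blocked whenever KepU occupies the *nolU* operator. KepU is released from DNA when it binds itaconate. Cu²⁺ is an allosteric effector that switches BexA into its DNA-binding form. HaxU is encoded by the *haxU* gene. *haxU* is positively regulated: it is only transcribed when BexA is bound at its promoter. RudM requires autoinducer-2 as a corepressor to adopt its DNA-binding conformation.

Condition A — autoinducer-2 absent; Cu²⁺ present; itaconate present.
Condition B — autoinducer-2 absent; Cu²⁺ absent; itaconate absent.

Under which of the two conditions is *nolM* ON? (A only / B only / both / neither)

B only

Condition A:
Autoinducer-2 is absent, so RudM is inactive.
Cu²⁺ is present, so BexA is active.
No repressor is bound and BexA is active, so *haxU* is transcribed.
So HaxU is produced and active.
Itaconate is present, so KepU is inactive.
No repressor is bound and HaxU is active, so *nolU* is transcribed.
So NolU is produced and active.
With repressor NolU bound, *nolM* is not transcribed.
→ *nolM* is OFF in A.
Condition B:
Autoinducer-2 is absent, so RudM is inactive.
Cu²⁺ is absent, so BexA is inactive.
Required activator BexA is absent, so *haxU* is not transcribed.
So HaxU is not produced.
Itaconate is absent, so KepU is active.
With repressor KepU bound, *nolU* is not transcribed.
So NolU is not produced.
With no repressor bound, *nolM* is transcribed.
→ *nolM* is ON in B.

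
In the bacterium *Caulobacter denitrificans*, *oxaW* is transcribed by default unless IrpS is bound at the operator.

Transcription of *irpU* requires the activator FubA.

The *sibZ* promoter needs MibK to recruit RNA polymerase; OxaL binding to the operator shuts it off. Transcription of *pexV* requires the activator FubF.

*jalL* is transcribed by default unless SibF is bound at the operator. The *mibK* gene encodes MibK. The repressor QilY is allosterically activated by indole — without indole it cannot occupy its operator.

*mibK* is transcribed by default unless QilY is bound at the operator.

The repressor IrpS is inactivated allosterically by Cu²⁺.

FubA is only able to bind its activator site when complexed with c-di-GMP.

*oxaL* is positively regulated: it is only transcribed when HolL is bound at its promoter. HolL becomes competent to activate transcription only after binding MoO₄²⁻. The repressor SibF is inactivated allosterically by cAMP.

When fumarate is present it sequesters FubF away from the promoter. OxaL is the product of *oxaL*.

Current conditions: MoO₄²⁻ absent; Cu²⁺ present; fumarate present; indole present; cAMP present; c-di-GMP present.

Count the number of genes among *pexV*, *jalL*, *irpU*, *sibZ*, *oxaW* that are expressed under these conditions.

Fumarate is present, so FubF is inactive.
Required activator FubF is absent, so *pexV* is not transcribed.
→ *pexV* is OFF.
cAMP is present, so SibF is inactive.
With no repressor bound, *jalL* is transcribed.
→ *jalL* is ON.
c-di-GMP is present, so FubA is active.
No repressor is bound and FubA is active, so *irpU* is transcribed.
→ *irpU* is ON.
MoO₄²⁻ is absent, so HolL is inactive.
Required activator HolL is absent, so *oxaL* is not transcribed.
So OxaL is not produced.
Indole is present, so QilY is active.
With repressor QilY bound, *mibK* is not transcribed.
So MibK is not produced.
Required activator MibK is absent, so *sibZ* is not transcribed.
→ *sibZ* is OFF.
Cu²⁺ is present, so IrpS is inactive.
With no repressor bound, *oxaW* is transcribed.
→ *oxaW* is ON.
3 of the 5 genes are transcribed.

3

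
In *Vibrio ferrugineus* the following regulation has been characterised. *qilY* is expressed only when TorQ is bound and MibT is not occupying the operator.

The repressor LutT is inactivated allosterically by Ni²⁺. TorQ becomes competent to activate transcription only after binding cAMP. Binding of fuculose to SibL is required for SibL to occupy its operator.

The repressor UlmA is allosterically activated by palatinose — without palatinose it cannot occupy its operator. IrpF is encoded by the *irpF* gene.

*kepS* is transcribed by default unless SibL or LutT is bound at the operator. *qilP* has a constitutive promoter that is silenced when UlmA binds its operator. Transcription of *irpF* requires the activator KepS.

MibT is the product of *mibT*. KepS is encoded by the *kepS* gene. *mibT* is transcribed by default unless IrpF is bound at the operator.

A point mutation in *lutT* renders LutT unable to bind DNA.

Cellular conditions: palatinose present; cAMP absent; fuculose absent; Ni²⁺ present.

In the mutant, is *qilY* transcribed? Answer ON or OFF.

OFF

Fuculose is absent, so SibL is inactive.
LutT is non-functional in this strain, so it has no effect.
With no repressor bound, *kepS* is transcribed.
So KepS is produced and active.
No repressor is bound and KepS is active, so *irpF* is transcribed.
So IrpF is produced and active.
With repressor IrpF bound, *mibT* is not transcribed.
So MibT is not produced.
cAMP is absent, so TorQ is inactive.
Required activator TorQ is absent, so *qilY* is not transcribed.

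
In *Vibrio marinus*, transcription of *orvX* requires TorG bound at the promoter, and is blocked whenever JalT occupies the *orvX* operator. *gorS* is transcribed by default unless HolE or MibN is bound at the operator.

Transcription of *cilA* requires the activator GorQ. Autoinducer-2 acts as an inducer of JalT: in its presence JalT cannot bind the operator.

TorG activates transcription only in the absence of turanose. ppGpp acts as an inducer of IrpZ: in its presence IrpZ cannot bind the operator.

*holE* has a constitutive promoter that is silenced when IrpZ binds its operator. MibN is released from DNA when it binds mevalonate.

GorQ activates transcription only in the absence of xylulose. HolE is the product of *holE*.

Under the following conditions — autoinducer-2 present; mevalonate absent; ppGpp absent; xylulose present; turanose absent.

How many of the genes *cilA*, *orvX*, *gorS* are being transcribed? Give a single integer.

Xylulose is present, so GorQ is inactive.
Required activator GorQ is absent, so *cilA* is not transcribed.
→ *cilA* is OFF.
Turanose is absent, so TorG is active.
Autoinducer-2 is present, so JalT is inactive.
No repressor is bound and TorG is active, so *orvX* is transcribed.
→ *orvX* is ON.
ppGpp is absent, so IrpZ is active.
With repressor IrpZ bound, *holE* is not transcribed.
So HolE is not produced.
Mevalonate is absent, so MibN is active.
With repressor MibN bound, *gorS* is not transcribed.
→ *gorS* is OFF.
1 of the 3 genes is transcribed.

1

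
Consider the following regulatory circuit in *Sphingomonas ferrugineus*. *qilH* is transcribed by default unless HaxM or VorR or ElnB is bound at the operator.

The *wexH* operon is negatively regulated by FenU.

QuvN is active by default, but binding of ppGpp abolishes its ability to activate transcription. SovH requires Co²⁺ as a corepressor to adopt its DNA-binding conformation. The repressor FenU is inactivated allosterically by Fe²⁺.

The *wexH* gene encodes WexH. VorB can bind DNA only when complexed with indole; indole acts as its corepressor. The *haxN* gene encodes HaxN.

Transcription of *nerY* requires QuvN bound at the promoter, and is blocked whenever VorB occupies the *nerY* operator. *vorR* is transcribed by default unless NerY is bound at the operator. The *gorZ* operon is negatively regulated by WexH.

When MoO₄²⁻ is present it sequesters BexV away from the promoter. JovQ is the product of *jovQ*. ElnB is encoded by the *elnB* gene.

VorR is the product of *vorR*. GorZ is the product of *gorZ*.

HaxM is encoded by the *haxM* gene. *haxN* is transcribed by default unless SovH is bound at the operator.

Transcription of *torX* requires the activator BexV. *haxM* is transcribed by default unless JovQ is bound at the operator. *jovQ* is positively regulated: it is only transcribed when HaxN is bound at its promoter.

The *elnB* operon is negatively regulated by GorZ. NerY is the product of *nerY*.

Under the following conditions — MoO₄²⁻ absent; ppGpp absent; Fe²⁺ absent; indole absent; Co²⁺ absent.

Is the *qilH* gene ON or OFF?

ON

Co²⁺ is absent, so SovH is inactive.
With no repressor bound, *haxN* is transcribed.
So HaxN is produced and active.
No repressor is bound and HaxN is active, so *jovQ* is transcribed.
So JovQ is produced and active.
With repressor JovQ bound, *haxM* is not transcribed.
So HaxM is not produced.
Indole is absent, so VorB is inactive.
ppGpp is absent, so QuvN is active.
No repressor is bound and QuvN is active, so *nerY* is transcribed.
So NerY is produced and active.
With repressor NerY bound, *vorR* is not transcribed.
So VorR is not produced.
Fe²⁺ is absent, so FenU is active.
With repressor FenU bound, *wexH* is not transcribed.
So WexH is not produced.
With no repressor bound, *gorZ* is transcribed.
So GorZ is produced and active.
With repressor GorZ bound, *elnB* is not transcribed.
So ElnB is not produced.
With no repressor bound, *qilH* is transcribed.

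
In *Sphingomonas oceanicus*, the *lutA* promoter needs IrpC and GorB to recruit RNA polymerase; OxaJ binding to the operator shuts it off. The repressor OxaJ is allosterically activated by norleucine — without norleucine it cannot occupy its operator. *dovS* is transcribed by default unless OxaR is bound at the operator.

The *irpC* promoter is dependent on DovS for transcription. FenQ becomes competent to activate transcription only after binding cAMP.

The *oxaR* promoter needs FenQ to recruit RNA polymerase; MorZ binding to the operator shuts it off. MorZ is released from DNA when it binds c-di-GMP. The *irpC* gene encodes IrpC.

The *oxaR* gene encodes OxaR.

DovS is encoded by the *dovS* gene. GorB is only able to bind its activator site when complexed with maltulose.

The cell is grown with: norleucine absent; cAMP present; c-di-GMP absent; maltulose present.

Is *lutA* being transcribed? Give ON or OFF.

Norleucine is absent, so OxaJ is inactive.
c-di-GMP is absent, so MorZ is active.
cAMP is present, so FenQ is active.
With repressor MorZ bound, *oxaR* is not transcribed.
So OxaR is not produced.
With no repressor bound, *dovS* is transcribed.
So DovS is produced and active.
No repressor is bound and DovS is active, so *irpC* is transcribed.
So IrpC is produced and active.
Maltulose is present, so GorB is active.
No repressor is bound and IrpC and GorB are active, so *lutA* is transcribed.

ON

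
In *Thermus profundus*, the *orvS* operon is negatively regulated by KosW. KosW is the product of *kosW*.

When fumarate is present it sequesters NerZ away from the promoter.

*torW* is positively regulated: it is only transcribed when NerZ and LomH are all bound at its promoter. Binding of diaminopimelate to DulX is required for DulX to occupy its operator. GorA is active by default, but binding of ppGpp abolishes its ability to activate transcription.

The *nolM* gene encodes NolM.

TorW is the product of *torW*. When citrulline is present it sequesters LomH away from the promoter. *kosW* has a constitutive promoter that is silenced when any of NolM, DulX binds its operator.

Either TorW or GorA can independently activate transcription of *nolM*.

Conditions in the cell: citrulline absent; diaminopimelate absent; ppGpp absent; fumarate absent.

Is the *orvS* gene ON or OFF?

ON

Fumarate is absent, so NerZ is active.
Citrulline is absent, so LomH is active.
No repressor is bound and NerZ and LomH are active, so *torW* is transcribed.
So TorW is produced and active.
ppGpp is absent, so GorA is active.
Activator TorW is present, so *nolM* is transcribed.
So NolM is produced and active.
Diaminopimelate is absent, so DulX is inactive.
With repressor NolM bound, *kosW* is not transcribed.
So KosW is not produced.
With no repressor bound, *orvS* is transcribed.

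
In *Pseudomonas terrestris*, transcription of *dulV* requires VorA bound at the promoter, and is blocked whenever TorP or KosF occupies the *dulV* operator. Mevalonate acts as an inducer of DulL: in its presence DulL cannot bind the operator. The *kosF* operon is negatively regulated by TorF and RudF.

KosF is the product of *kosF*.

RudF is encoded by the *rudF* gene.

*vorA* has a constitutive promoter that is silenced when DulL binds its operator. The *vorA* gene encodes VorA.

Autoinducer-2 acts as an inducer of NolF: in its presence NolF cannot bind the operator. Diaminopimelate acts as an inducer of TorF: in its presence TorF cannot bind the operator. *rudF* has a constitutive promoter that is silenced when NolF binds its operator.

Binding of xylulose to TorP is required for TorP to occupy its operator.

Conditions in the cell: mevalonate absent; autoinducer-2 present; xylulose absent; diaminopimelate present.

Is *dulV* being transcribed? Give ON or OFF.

Xylulose is absent, so TorP is inactive.
Diaminopimelate is present, so TorF is inactive.
Autoinducer-2 is present, so NolF is inactive.
With no repressor bound, *rudF* is transcribed.
So RudF is produced and active.
With repressor RudF bound, *kosF* is not transcribed.
So KosF is not produced.
Mevalonate is absent, so DulL is active.
With repressor DulL bound, *vorA* is not transcribed.
So VorA is not produced.
Required activator VorA is absent, so *dulV* is not transcribed.

OFF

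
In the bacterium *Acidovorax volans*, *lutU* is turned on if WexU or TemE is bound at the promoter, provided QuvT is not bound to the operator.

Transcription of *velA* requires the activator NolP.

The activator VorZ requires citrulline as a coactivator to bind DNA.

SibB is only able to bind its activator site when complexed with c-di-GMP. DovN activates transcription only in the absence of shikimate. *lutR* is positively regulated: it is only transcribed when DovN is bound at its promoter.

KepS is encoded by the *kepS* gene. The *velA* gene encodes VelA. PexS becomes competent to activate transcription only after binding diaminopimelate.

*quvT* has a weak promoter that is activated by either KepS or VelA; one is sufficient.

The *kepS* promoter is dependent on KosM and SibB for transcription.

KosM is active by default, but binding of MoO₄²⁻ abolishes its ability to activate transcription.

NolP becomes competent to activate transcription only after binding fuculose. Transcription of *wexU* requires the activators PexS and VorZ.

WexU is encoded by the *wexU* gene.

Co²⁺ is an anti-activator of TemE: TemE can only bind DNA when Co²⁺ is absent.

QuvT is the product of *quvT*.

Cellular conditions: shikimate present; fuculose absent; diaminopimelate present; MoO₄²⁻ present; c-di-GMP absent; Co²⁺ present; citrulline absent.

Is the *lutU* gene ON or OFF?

Diaminopimelate is present, so PexS is active.
Citrulline is absent, so VorZ is inactive.
Required activator VorZ is absent, so *wexU* is not transcribed.
So WexU is not produced.
MoO₄²⁻ is present, so KosM is inactive.
c-di-GMP is absent, so SibB is inactive.
Required activator KosM is absent, so *kepS* is not transcribed.
So KepS is not produced.
Fuculose is absent, so NolP is inactive.
Required activator NolP is absent, so *velA* is not transcribed.
So VelA is not produced.
No activator is available at the *quvT* promoter, so *quvT* is not transcribed.
So QuvT is not produced.
Co²⁺ is present, so TemE is inactive.
No activator is available at the *lutU* promoter, so *lutU* is not transcribed.

OFF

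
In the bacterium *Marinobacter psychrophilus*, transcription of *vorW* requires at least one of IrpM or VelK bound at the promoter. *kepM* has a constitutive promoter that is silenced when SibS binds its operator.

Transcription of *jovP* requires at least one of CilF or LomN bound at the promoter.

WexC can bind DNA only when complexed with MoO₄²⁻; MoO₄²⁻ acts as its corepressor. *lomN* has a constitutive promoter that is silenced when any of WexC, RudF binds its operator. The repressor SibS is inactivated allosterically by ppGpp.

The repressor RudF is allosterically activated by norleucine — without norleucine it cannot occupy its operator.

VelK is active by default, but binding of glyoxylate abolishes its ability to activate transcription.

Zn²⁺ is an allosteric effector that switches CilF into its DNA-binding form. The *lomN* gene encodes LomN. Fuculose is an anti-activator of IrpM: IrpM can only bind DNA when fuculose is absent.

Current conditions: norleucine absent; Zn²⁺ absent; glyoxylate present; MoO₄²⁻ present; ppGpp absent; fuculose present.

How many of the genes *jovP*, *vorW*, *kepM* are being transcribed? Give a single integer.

0

Zn²⁺ is absent, so CilF is inactive.
MoO₄²⁻ is present, so WexC is active.
Norleucine is absent, so RudF is inactive.
With repressor WexC bound, *lomN* is not transcribed.
So LomN is not produced.
No activator is available at the *jovP* promoter, so *jovP* is not transcribed.
→ *jovP* is OFF.
Fuculose is present, so IrpM is inactive.
Glyoxylate is present, so VelK is inactive.
No activator is available at the *vorW* promoter, so *vorW* is not transcribed.
→ *vorW* is OFF.
ppGpp is absent, so SibS is active.
With repressor SibS bound, *kepM* is not transcribed.
→ *kepM* is OFF.
0 of the 3 genes are transcribed.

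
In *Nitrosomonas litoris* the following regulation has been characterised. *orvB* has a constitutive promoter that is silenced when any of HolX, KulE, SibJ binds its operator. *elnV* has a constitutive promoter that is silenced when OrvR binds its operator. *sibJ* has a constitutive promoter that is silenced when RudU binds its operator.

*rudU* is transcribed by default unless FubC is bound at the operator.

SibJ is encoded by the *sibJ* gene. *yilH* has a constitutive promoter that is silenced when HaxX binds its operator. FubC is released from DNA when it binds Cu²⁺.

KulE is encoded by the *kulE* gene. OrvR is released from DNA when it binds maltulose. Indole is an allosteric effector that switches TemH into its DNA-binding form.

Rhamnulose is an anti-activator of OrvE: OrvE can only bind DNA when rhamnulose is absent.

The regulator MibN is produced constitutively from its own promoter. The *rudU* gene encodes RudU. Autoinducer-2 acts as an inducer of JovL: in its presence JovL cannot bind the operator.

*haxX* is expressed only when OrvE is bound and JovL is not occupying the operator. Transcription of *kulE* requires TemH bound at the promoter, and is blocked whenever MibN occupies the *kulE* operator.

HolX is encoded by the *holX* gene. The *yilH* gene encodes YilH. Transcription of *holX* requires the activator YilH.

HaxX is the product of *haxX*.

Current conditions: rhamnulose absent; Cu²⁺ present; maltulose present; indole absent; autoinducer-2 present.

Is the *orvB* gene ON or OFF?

Rhamnulose is absent, so OrvE is active.
Autoinducer-2 is present, so JovL is inactive.
No repressor is bound and OrvE is active, so *haxX* is transcribed.
So HaxX is produced and active.
With repressor HaxX bound, *yilH* is not transcribed.
So YilH is not produced.
Required activator YilH is absent, so *holX* is not transcribed.
So HolX is not produced.
MibN is produced constitutively and is active.
Indole is absent, so TemH is inactive.
With repressor MibN bound, *kulE* is not transcribed.
So KulE is not produced.
Cu²⁺ is present, so FubC is inactive.
With no repressor bound, *rudU* is transcribed.
So RudU is produced and active.
With repressor RudU bound, *sibJ* is not transcribed.
So SibJ is not produced.
With no repressor bound, *orvB* is transcribed.

ON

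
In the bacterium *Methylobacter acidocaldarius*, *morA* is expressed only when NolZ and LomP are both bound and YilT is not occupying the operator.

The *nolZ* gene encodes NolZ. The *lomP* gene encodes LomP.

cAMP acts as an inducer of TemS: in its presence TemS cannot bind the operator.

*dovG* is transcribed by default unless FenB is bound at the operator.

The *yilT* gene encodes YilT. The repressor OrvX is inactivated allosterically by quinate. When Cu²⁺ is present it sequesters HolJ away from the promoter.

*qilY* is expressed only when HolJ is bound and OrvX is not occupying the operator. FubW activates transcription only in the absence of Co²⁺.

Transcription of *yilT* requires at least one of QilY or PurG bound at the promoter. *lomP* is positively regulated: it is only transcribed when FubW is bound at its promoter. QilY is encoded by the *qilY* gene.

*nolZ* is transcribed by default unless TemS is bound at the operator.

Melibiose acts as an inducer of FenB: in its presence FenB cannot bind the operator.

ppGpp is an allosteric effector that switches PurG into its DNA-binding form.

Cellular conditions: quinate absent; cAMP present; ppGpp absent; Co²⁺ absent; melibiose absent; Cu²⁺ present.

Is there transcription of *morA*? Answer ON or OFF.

Quinate is absent, so OrvX is active.
Cu²⁺ is present, so HolJ is inactive.
With repressor OrvX bound, *qilY* is not transcribed.
So QilY is not produced.
ppGpp is absent, so PurG is inactive.
No activator is available at the *yilT* promoter, so *yilT* is not transcribed.
So YilT is not produced.
cAMP is present, so TemS is inactive.
With no repressor bound, *nolZ* is transcribed.
So NolZ is produced and active.
Co²⁺ is absent, so FubW is active.
No repressor is bound and FubW is active, so *lomP* is transcribed.
So LomP is produced and active.
No repressor is bound and NolZ and LomP are active, so *morA* is transcribed.

ON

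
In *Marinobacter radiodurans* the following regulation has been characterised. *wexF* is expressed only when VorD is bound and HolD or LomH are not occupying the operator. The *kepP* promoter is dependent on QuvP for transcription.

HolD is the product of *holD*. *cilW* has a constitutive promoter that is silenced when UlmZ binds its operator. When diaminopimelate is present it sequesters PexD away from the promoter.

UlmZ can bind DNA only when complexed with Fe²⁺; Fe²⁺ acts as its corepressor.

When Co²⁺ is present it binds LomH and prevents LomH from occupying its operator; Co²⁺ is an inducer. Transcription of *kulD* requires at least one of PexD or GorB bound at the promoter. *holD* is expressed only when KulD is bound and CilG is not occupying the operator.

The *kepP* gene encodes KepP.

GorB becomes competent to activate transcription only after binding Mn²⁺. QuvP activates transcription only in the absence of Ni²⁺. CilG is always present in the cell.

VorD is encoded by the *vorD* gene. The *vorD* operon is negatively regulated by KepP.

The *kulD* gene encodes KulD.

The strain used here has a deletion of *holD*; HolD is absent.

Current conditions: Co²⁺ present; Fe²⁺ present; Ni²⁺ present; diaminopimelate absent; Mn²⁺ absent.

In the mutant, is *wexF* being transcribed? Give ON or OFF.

ON

HolD is non-functional in this strain, so it has no effect.
Co²⁺ is present, so LomH is inactive.
Ni²⁺ is present, so QuvP is inactive.
Required activator QuvP is absent, so *kepP* is not transcribed.
So KepP is not produced.
With no repressor bound, *vorD* is transcribed.
So VorD is produced and active.
No repressor is bound and VorD is active, so *wexF* is transcribed.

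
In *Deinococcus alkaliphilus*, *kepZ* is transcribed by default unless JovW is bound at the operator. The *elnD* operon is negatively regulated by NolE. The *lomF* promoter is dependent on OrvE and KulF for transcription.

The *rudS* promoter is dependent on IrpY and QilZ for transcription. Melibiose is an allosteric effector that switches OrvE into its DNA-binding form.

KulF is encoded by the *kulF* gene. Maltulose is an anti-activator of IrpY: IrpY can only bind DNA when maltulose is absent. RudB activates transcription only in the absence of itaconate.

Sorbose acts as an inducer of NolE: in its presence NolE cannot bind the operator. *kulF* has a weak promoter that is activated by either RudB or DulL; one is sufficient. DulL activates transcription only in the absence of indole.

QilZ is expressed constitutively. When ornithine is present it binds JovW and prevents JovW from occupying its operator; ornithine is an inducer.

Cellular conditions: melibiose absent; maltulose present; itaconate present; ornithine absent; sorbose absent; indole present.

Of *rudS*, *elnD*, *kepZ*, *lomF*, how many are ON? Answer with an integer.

Maltulose is present, so IrpY is inactive.
QilZ is produced constitutively and is active.
Required activator IrpY is absent, so *rudS* is not transcribed.
→ *rudS* is OFF.
Sorbose is absent, so NolE is active.
With repressor NolE bound, *elnD* is not transcribed.
→ *elnD* is OFF.
Ornithine is absent, so JovW is active.
With repressor JovW bound, *kepZ* is not transcribed.
→ *kepZ* is OFF.
Melibiose is absent, so OrvE is inactive.
Itaconate is present, so RudB is inactive.
Indole is present, so DulL is inactive.
No activator is available at the *kulF* promoter, so *kulF* is not transcribed.
So KulF is not produced.
Required activator OrvE is absent, so *lomF* is not transcribed.
→ *lomF* is OFF.
0 of the 4 genes are transcribed.

0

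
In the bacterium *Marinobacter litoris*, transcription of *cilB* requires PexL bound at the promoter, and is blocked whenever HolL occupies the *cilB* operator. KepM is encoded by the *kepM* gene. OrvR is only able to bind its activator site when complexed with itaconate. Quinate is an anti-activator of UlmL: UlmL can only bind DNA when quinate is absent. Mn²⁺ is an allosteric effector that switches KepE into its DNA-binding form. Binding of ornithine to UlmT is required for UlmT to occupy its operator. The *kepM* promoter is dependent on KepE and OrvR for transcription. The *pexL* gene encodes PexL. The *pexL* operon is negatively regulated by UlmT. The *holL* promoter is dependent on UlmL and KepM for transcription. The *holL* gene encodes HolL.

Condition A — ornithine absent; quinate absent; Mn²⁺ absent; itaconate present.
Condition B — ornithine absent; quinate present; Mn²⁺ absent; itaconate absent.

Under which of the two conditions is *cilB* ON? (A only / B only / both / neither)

both

Condition A:
Ornithine is absent, so UlmT is inactive.
With no repressor bound, *pexL* is transcribed.
So PexL is produced and active.
Quinate is absent, so UlmL is active.
Mn²⁺ is absent, so KepE is inactive.
Itaconate is present, so OrvR is active.
Required activator KepE is absent, so *kepM* is not transcribed.
So KepM is not produced.
Required activator KepM is absent, so *holL* is not transcribed.
So HolL is not produced.
No repressor is bound and PexL is active, so *cilB* is transcribed.
→ *cilB* is ON in A.
Condition B:
Ornithine is absent, so UlmT is inactive.
With no repressor bound, *pexL* is transcribed.
So PexL is produced and active.
Quinate is present, so UlmL is inactive.
Mn²⁺ is absent, so KepE is inactive.
Itaconate is absent, so OrvR is inactive.
Required activator KepE is absent, so *kepM* is not transcribed.
So KepM is not produced.
Required activator UlmL is absent, so *holL* is not transcribed.
So HolL is not produced.
No repressor is bound and PexL is active, so *cilB* is transcribed.
→ *cilB* is ON in B.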